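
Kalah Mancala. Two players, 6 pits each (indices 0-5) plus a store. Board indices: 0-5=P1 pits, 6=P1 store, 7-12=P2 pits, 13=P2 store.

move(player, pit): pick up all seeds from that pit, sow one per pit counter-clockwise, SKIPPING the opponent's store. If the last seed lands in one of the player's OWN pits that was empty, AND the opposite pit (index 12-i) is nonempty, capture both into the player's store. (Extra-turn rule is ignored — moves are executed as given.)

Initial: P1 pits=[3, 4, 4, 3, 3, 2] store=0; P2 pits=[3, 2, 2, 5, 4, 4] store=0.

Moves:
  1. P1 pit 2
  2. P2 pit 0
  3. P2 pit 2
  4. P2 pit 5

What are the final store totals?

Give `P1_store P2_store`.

Move 1: P1 pit2 -> P1=[3,4,0,4,4,3](1) P2=[3,2,2,5,4,4](0)
Move 2: P2 pit0 -> P1=[3,4,0,4,4,3](1) P2=[0,3,3,6,4,4](0)
Move 3: P2 pit2 -> P1=[3,4,0,4,4,3](1) P2=[0,3,0,7,5,5](0)
Move 4: P2 pit5 -> P1=[4,5,1,5,4,3](1) P2=[0,3,0,7,5,0](1)

Answer: 1 1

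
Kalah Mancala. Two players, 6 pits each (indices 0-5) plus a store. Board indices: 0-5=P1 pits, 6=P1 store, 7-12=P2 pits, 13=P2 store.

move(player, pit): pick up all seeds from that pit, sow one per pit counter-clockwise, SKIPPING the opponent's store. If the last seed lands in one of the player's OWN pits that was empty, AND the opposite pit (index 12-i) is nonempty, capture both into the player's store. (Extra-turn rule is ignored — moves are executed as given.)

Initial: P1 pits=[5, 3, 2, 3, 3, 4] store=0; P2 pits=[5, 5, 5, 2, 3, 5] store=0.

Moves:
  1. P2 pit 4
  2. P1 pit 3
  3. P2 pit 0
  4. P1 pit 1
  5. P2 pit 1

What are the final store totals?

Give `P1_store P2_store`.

Move 1: P2 pit4 -> P1=[6,3,2,3,3,4](0) P2=[5,5,5,2,0,6](1)
Move 2: P1 pit3 -> P1=[6,3,2,0,4,5](1) P2=[5,5,5,2,0,6](1)
Move 3: P2 pit0 -> P1=[6,3,2,0,4,5](1) P2=[0,6,6,3,1,7](1)
Move 4: P1 pit1 -> P1=[6,0,3,1,5,5](1) P2=[0,6,6,3,1,7](1)
Move 5: P2 pit1 -> P1=[7,0,3,1,5,5](1) P2=[0,0,7,4,2,8](2)

Answer: 1 2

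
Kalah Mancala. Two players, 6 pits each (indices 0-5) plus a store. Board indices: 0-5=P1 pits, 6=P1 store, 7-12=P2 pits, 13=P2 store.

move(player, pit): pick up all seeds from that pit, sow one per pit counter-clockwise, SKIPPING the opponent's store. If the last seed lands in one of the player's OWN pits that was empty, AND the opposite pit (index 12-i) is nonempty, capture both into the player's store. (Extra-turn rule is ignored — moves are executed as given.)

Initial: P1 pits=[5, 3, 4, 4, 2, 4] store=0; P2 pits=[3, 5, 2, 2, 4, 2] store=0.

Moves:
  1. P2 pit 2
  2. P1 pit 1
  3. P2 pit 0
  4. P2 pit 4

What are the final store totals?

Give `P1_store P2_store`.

Move 1: P2 pit2 -> P1=[5,3,4,4,2,4](0) P2=[3,5,0,3,5,2](0)
Move 2: P1 pit1 -> P1=[5,0,5,5,3,4](0) P2=[3,5,0,3,5,2](0)
Move 3: P2 pit0 -> P1=[5,0,5,5,3,4](0) P2=[0,6,1,4,5,2](0)
Move 4: P2 pit4 -> P1=[6,1,6,5,3,4](0) P2=[0,6,1,4,0,3](1)

Answer: 0 1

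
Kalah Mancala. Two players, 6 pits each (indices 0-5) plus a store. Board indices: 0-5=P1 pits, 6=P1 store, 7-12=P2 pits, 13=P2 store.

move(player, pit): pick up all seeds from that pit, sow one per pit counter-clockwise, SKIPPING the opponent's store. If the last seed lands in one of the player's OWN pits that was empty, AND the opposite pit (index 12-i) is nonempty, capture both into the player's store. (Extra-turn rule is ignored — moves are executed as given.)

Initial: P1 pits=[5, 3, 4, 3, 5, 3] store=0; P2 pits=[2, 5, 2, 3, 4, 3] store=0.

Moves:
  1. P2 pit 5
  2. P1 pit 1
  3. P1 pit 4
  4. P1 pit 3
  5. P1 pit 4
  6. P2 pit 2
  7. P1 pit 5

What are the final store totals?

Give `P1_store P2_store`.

Answer: 3 8

Derivation:
Move 1: P2 pit5 -> P1=[6,4,4,3,5,3](0) P2=[2,5,2,3,4,0](1)
Move 2: P1 pit1 -> P1=[6,0,5,4,6,4](0) P2=[2,5,2,3,4,0](1)
Move 3: P1 pit4 -> P1=[6,0,5,4,0,5](1) P2=[3,6,3,4,4,0](1)
Move 4: P1 pit3 -> P1=[6,0,5,0,1,6](2) P2=[4,6,3,4,4,0](1)
Move 5: P1 pit4 -> P1=[6,0,5,0,0,7](2) P2=[4,6,3,4,4,0](1)
Move 6: P2 pit2 -> P1=[0,0,5,0,0,7](2) P2=[4,6,0,5,5,0](8)
Move 7: P1 pit5 -> P1=[0,0,5,0,0,0](3) P2=[5,7,1,6,6,1](8)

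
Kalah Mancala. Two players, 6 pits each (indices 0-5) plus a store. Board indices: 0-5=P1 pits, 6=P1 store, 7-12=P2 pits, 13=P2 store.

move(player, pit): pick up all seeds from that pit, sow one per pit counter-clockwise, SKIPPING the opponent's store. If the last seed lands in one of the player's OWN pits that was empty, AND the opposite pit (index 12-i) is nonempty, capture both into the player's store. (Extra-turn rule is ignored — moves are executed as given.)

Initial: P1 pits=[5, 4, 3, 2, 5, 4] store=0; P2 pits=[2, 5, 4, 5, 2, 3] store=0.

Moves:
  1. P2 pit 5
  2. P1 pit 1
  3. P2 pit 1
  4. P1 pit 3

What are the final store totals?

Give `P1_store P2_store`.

Answer: 2 2

Derivation:
Move 1: P2 pit5 -> P1=[6,5,3,2,5,4](0) P2=[2,5,4,5,2,0](1)
Move 2: P1 pit1 -> P1=[6,0,4,3,6,5](1) P2=[2,5,4,5,2,0](1)
Move 3: P2 pit1 -> P1=[6,0,4,3,6,5](1) P2=[2,0,5,6,3,1](2)
Move 4: P1 pit3 -> P1=[6,0,4,0,7,6](2) P2=[2,0,5,6,3,1](2)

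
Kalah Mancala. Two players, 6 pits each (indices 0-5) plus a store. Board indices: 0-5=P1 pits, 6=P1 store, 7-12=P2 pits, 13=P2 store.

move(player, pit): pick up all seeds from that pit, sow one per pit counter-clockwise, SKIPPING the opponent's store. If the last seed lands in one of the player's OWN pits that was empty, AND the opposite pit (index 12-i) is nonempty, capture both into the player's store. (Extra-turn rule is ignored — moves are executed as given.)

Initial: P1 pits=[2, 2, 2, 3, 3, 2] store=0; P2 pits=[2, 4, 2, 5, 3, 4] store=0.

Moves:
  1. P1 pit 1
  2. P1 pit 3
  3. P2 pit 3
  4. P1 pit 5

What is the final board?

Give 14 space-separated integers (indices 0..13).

Move 1: P1 pit1 -> P1=[2,0,3,4,3,2](0) P2=[2,4,2,5,3,4](0)
Move 2: P1 pit3 -> P1=[2,0,3,0,4,3](1) P2=[3,4,2,5,3,4](0)
Move 3: P2 pit3 -> P1=[3,1,3,0,4,3](1) P2=[3,4,2,0,4,5](1)
Move 4: P1 pit5 -> P1=[3,1,3,0,4,0](2) P2=[4,5,2,0,4,5](1)

Answer: 3 1 3 0 4 0 2 4 5 2 0 4 5 1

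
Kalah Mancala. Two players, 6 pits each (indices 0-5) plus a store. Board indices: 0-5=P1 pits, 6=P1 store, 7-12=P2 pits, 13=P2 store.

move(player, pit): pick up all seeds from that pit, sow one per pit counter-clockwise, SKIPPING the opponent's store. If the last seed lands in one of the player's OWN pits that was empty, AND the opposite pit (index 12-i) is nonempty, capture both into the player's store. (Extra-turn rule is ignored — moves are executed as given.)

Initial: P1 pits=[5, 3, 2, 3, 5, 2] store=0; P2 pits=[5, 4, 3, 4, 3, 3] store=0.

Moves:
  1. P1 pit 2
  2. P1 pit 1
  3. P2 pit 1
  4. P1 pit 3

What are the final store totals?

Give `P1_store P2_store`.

Answer: 1 0

Derivation:
Move 1: P1 pit2 -> P1=[5,3,0,4,6,2](0) P2=[5,4,3,4,3,3](0)
Move 2: P1 pit1 -> P1=[5,0,1,5,7,2](0) P2=[5,4,3,4,3,3](0)
Move 3: P2 pit1 -> P1=[5,0,1,5,7,2](0) P2=[5,0,4,5,4,4](0)
Move 4: P1 pit3 -> P1=[5,0,1,0,8,3](1) P2=[6,1,4,5,4,4](0)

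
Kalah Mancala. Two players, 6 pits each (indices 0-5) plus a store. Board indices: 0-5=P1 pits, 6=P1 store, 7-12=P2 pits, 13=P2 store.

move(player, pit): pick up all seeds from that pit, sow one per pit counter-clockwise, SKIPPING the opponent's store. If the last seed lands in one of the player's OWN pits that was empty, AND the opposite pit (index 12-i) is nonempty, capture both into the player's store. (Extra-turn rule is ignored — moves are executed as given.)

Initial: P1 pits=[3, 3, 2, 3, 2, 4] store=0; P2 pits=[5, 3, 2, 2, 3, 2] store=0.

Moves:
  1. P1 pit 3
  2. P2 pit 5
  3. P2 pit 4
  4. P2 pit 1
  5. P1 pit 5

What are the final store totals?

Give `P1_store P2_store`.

Move 1: P1 pit3 -> P1=[3,3,2,0,3,5](1) P2=[5,3,2,2,3,2](0)
Move 2: P2 pit5 -> P1=[4,3,2,0,3,5](1) P2=[5,3,2,2,3,0](1)
Move 3: P2 pit4 -> P1=[5,3,2,0,3,5](1) P2=[5,3,2,2,0,1](2)
Move 4: P2 pit1 -> P1=[5,0,2,0,3,5](1) P2=[5,0,3,3,0,1](6)
Move 5: P1 pit5 -> P1=[5,0,2,0,3,0](2) P2=[6,1,4,4,0,1](6)

Answer: 2 6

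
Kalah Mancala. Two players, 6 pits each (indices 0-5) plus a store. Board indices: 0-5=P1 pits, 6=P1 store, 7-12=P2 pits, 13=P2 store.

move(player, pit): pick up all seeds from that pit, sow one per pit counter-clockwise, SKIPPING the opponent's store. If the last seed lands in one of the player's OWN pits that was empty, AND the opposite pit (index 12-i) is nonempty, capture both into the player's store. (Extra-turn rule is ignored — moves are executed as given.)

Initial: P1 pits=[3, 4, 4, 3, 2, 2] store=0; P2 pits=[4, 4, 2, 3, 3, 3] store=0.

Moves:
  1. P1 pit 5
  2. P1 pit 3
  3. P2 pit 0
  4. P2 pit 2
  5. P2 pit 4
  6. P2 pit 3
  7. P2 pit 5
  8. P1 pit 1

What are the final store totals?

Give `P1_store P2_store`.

Answer: 3 3

Derivation:
Move 1: P1 pit5 -> P1=[3,4,4,3,2,0](1) P2=[5,4,2,3,3,3](0)
Move 2: P1 pit3 -> P1=[3,4,4,0,3,1](2) P2=[5,4,2,3,3,3](0)
Move 3: P2 pit0 -> P1=[3,4,4,0,3,1](2) P2=[0,5,3,4,4,4](0)
Move 4: P2 pit2 -> P1=[3,4,4,0,3,1](2) P2=[0,5,0,5,5,5](0)
Move 5: P2 pit4 -> P1=[4,5,5,0,3,1](2) P2=[0,5,0,5,0,6](1)
Move 6: P2 pit3 -> P1=[5,6,5,0,3,1](2) P2=[0,5,0,0,1,7](2)
Move 7: P2 pit5 -> P1=[6,7,6,1,4,2](2) P2=[0,5,0,0,1,0](3)
Move 8: P1 pit1 -> P1=[6,0,7,2,5,3](3) P2=[1,6,0,0,1,0](3)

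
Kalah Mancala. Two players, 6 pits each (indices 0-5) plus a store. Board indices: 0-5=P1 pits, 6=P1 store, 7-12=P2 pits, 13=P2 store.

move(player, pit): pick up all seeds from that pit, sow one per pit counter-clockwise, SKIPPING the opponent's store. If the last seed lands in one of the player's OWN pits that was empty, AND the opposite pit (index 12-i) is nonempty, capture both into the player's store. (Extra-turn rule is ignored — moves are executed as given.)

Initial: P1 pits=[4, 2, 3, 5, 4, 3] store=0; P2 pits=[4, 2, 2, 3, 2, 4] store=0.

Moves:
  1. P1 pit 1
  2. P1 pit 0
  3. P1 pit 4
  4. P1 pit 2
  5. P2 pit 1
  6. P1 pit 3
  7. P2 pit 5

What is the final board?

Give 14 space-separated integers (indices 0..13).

Move 1: P1 pit1 -> P1=[4,0,4,6,4,3](0) P2=[4,2,2,3,2,4](0)
Move 2: P1 pit0 -> P1=[0,1,5,7,5,3](0) P2=[4,2,2,3,2,4](0)
Move 3: P1 pit4 -> P1=[0,1,5,7,0,4](1) P2=[5,3,3,3,2,4](0)
Move 4: P1 pit2 -> P1=[0,1,0,8,1,5](2) P2=[6,3,3,3,2,4](0)
Move 5: P2 pit1 -> P1=[0,1,0,8,1,5](2) P2=[6,0,4,4,3,4](0)
Move 6: P1 pit3 -> P1=[0,1,0,0,2,6](3) P2=[7,1,5,5,4,4](0)
Move 7: P2 pit5 -> P1=[1,2,1,0,2,6](3) P2=[7,1,5,5,4,0](1)

Answer: 1 2 1 0 2 6 3 7 1 5 5 4 0 1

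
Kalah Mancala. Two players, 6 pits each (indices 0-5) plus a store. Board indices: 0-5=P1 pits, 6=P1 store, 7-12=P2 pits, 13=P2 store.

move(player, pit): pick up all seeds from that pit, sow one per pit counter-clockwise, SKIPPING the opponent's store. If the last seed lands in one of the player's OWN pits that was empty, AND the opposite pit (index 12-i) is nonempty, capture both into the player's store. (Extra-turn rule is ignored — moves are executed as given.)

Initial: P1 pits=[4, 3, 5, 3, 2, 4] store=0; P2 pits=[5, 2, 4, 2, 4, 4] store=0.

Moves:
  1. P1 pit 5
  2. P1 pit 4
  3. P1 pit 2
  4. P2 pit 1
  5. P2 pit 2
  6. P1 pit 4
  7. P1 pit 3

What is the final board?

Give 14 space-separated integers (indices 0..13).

Answer: 5 4 0 0 1 4 4 8 0 0 4 6 5 1

Derivation:
Move 1: P1 pit5 -> P1=[4,3,5,3,2,0](1) P2=[6,3,5,2,4,4](0)
Move 2: P1 pit4 -> P1=[4,3,5,3,0,1](2) P2=[6,3,5,2,4,4](0)
Move 3: P1 pit2 -> P1=[4,3,0,4,1,2](3) P2=[7,3,5,2,4,4](0)
Move 4: P2 pit1 -> P1=[4,3,0,4,1,2](3) P2=[7,0,6,3,5,4](0)
Move 5: P2 pit2 -> P1=[5,4,0,4,1,2](3) P2=[7,0,0,4,6,5](1)
Move 6: P1 pit4 -> P1=[5,4,0,4,0,3](3) P2=[7,0,0,4,6,5](1)
Move 7: P1 pit3 -> P1=[5,4,0,0,1,4](4) P2=[8,0,0,4,6,5](1)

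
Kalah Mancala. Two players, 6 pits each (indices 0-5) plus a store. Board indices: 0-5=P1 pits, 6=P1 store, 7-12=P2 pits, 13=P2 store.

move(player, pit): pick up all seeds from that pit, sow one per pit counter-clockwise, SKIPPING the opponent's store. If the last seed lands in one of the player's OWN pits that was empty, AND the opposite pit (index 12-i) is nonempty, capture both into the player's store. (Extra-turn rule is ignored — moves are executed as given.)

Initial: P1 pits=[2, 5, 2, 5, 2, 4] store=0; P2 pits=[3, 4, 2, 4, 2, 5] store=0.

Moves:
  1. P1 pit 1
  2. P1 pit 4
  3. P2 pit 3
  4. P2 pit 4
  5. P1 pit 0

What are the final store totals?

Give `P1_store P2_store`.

Answer: 7 2

Derivation:
Move 1: P1 pit1 -> P1=[2,0,3,6,3,5](1) P2=[3,4,2,4,2,5](0)
Move 2: P1 pit4 -> P1=[2,0,3,6,0,6](2) P2=[4,4,2,4,2,5](0)
Move 3: P2 pit3 -> P1=[3,0,3,6,0,6](2) P2=[4,4,2,0,3,6](1)
Move 4: P2 pit4 -> P1=[4,0,3,6,0,6](2) P2=[4,4,2,0,0,7](2)
Move 5: P1 pit0 -> P1=[0,1,4,7,0,6](7) P2=[4,0,2,0,0,7](2)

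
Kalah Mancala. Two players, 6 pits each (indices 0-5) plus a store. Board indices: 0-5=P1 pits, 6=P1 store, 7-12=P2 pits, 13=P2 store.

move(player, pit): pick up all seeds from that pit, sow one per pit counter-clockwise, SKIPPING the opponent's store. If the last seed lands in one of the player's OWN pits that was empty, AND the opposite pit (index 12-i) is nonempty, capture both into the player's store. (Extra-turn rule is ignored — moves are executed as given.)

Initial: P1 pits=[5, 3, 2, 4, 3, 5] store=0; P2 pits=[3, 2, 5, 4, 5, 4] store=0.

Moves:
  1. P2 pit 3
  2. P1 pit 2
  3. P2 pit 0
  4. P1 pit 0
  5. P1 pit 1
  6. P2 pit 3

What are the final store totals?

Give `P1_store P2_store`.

Answer: 1 1

Derivation:
Move 1: P2 pit3 -> P1=[6,3,2,4,3,5](0) P2=[3,2,5,0,6,5](1)
Move 2: P1 pit2 -> P1=[6,3,0,5,4,5](0) P2=[3,2,5,0,6,5](1)
Move 3: P2 pit0 -> P1=[6,3,0,5,4,5](0) P2=[0,3,6,1,6,5](1)
Move 4: P1 pit0 -> P1=[0,4,1,6,5,6](1) P2=[0,3,6,1,6,5](1)
Move 5: P1 pit1 -> P1=[0,0,2,7,6,7](1) P2=[0,3,6,1,6,5](1)
Move 6: P2 pit3 -> P1=[0,0,2,7,6,7](1) P2=[0,3,6,0,7,5](1)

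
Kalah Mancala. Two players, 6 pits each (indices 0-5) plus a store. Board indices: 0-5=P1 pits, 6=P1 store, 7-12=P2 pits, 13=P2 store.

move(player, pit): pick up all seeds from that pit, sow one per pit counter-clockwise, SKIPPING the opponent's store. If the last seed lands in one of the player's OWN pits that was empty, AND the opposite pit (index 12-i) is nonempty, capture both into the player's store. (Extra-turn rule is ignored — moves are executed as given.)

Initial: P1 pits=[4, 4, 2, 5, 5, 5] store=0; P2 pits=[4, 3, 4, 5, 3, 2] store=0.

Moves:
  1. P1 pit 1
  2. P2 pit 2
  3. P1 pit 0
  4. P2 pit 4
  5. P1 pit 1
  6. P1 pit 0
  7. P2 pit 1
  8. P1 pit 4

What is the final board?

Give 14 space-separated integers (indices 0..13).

Answer: 0 0 5 8 0 7 1 5 1 2 8 1 4 4

Derivation:
Move 1: P1 pit1 -> P1=[4,0,3,6,6,6](0) P2=[4,3,4,5,3,2](0)
Move 2: P2 pit2 -> P1=[4,0,3,6,6,6](0) P2=[4,3,0,6,4,3](1)
Move 3: P1 pit0 -> P1=[0,1,4,7,7,6](0) P2=[4,3,0,6,4,3](1)
Move 4: P2 pit4 -> P1=[1,2,4,7,7,6](0) P2=[4,3,0,6,0,4](2)
Move 5: P1 pit1 -> P1=[1,0,5,8,7,6](0) P2=[4,3,0,6,0,4](2)
Move 6: P1 pit0 -> P1=[0,1,5,8,7,6](0) P2=[4,3,0,6,0,4](2)
Move 7: P2 pit1 -> P1=[0,0,5,8,7,6](0) P2=[4,0,1,7,0,4](4)
Move 8: P1 pit4 -> P1=[0,0,5,8,0,7](1) P2=[5,1,2,8,1,4](4)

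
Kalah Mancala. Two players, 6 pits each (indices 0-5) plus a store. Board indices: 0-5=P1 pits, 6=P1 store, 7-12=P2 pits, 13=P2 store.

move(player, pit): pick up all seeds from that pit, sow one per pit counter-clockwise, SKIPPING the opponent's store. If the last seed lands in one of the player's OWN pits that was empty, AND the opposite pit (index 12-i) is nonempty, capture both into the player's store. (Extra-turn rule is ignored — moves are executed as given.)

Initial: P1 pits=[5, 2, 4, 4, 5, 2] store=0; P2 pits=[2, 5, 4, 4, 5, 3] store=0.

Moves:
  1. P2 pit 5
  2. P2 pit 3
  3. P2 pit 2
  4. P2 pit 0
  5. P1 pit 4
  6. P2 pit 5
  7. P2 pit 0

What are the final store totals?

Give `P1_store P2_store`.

Move 1: P2 pit5 -> P1=[6,3,4,4,5,2](0) P2=[2,5,4,4,5,0](1)
Move 2: P2 pit3 -> P1=[7,3,4,4,5,2](0) P2=[2,5,4,0,6,1](2)
Move 3: P2 pit2 -> P1=[7,3,4,4,5,2](0) P2=[2,5,0,1,7,2](3)
Move 4: P2 pit0 -> P1=[7,3,4,0,5,2](0) P2=[0,6,0,1,7,2](8)
Move 5: P1 pit4 -> P1=[7,3,4,0,0,3](1) P2=[1,7,1,1,7,2](8)
Move 6: P2 pit5 -> P1=[8,3,4,0,0,3](1) P2=[1,7,1,1,7,0](9)
Move 7: P2 pit0 -> P1=[8,3,4,0,0,3](1) P2=[0,8,1,1,7,0](9)

Answer: 1 9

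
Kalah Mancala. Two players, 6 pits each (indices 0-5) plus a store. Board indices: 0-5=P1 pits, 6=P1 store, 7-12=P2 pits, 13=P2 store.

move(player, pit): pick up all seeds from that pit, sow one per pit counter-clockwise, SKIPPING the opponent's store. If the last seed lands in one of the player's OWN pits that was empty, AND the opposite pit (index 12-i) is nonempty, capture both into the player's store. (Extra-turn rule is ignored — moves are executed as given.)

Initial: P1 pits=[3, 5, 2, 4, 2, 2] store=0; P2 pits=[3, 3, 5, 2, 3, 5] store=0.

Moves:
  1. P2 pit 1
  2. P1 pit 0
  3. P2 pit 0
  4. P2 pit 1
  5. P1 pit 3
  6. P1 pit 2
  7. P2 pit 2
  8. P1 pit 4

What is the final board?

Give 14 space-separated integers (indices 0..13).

Move 1: P2 pit1 -> P1=[3,5,2,4,2,2](0) P2=[3,0,6,3,4,5](0)
Move 2: P1 pit0 -> P1=[0,6,3,5,2,2](0) P2=[3,0,6,3,4,5](0)
Move 3: P2 pit0 -> P1=[0,6,3,5,2,2](0) P2=[0,1,7,4,4,5](0)
Move 4: P2 pit1 -> P1=[0,6,3,5,2,2](0) P2=[0,0,8,4,4,5](0)
Move 5: P1 pit3 -> P1=[0,6,3,0,3,3](1) P2=[1,1,8,4,4,5](0)
Move 6: P1 pit2 -> P1=[0,6,0,1,4,4](1) P2=[1,1,8,4,4,5](0)
Move 7: P2 pit2 -> P1=[1,7,1,2,4,4](1) P2=[1,1,0,5,5,6](1)
Move 8: P1 pit4 -> P1=[1,7,1,2,0,5](2) P2=[2,2,0,5,5,6](1)

Answer: 1 7 1 2 0 5 2 2 2 0 5 5 6 1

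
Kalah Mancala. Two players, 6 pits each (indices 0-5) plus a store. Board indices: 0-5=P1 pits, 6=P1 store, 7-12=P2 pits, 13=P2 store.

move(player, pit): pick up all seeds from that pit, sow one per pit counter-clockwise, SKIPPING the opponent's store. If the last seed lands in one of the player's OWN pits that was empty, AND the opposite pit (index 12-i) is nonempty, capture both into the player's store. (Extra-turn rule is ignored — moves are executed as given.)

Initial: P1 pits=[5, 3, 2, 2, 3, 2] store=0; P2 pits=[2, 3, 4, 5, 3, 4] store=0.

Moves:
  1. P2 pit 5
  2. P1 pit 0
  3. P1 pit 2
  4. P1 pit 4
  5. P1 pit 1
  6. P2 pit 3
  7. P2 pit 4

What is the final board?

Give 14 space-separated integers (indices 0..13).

Answer: 2 2 1 5 1 6 4 3 4 5 0 0 2 3

Derivation:
Move 1: P2 pit5 -> P1=[6,4,3,2,3,2](0) P2=[2,3,4,5,3,0](1)
Move 2: P1 pit0 -> P1=[0,5,4,3,4,3](1) P2=[2,3,4,5,3,0](1)
Move 3: P1 pit2 -> P1=[0,5,0,4,5,4](2) P2=[2,3,4,5,3,0](1)
Move 4: P1 pit4 -> P1=[0,5,0,4,0,5](3) P2=[3,4,5,5,3,0](1)
Move 5: P1 pit1 -> P1=[0,0,1,5,1,6](4) P2=[3,4,5,5,3,0](1)
Move 6: P2 pit3 -> P1=[1,1,1,5,1,6](4) P2=[3,4,5,0,4,1](2)
Move 7: P2 pit4 -> P1=[2,2,1,5,1,6](4) P2=[3,4,5,0,0,2](3)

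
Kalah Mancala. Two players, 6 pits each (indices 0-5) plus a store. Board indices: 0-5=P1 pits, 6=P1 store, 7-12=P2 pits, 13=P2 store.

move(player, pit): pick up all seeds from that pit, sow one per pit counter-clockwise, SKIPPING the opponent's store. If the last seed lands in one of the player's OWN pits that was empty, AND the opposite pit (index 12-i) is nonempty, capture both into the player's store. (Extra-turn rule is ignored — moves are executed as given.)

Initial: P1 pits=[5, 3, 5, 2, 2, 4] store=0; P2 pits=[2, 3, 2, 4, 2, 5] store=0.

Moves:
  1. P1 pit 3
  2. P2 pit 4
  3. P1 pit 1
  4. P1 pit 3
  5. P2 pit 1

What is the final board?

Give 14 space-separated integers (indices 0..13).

Answer: 5 0 6 0 5 5 0 2 0 3 5 1 6 1

Derivation:
Move 1: P1 pit3 -> P1=[5,3,5,0,3,5](0) P2=[2,3,2,4,2,5](0)
Move 2: P2 pit4 -> P1=[5,3,5,0,3,5](0) P2=[2,3,2,4,0,6](1)
Move 3: P1 pit1 -> P1=[5,0,6,1,4,5](0) P2=[2,3,2,4,0,6](1)
Move 4: P1 pit3 -> P1=[5,0,6,0,5,5](0) P2=[2,3,2,4,0,6](1)
Move 5: P2 pit1 -> P1=[5,0,6,0,5,5](0) P2=[2,0,3,5,1,6](1)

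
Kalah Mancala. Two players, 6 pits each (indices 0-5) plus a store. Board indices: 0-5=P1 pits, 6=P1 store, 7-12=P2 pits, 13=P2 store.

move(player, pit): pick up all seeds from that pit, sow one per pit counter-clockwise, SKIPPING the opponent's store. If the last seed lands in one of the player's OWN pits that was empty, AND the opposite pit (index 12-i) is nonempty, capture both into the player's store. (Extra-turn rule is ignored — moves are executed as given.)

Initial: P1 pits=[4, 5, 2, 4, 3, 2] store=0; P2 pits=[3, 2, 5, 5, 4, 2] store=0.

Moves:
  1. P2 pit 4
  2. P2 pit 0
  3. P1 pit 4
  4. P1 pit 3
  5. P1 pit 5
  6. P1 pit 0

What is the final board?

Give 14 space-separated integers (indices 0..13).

Move 1: P2 pit4 -> P1=[5,6,2,4,3,2](0) P2=[3,2,5,5,0,3](1)
Move 2: P2 pit0 -> P1=[5,6,2,4,3,2](0) P2=[0,3,6,6,0,3](1)
Move 3: P1 pit4 -> P1=[5,6,2,4,0,3](1) P2=[1,3,6,6,0,3](1)
Move 4: P1 pit3 -> P1=[5,6,2,0,1,4](2) P2=[2,3,6,6,0,3](1)
Move 5: P1 pit5 -> P1=[5,6,2,0,1,0](3) P2=[3,4,7,6,0,3](1)
Move 6: P1 pit0 -> P1=[0,7,3,1,2,0](7) P2=[0,4,7,6,0,3](1)

Answer: 0 7 3 1 2 0 7 0 4 7 6 0 3 1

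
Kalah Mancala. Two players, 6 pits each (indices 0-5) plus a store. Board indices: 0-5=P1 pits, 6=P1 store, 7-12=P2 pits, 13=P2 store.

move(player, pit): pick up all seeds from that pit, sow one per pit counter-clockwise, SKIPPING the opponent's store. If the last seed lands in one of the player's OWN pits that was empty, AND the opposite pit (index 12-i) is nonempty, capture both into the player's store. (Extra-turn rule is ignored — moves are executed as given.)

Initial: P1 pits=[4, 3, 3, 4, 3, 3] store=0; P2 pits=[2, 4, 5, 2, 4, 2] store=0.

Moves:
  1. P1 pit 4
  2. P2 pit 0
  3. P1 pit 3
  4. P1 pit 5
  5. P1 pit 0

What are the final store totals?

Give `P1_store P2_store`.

Answer: 3 0

Derivation:
Move 1: P1 pit4 -> P1=[4,3,3,4,0,4](1) P2=[3,4,5,2,4,2](0)
Move 2: P2 pit0 -> P1=[4,3,3,4,0,4](1) P2=[0,5,6,3,4,2](0)
Move 3: P1 pit3 -> P1=[4,3,3,0,1,5](2) P2=[1,5,6,3,4,2](0)
Move 4: P1 pit5 -> P1=[4,3,3,0,1,0](3) P2=[2,6,7,4,4,2](0)
Move 5: P1 pit0 -> P1=[0,4,4,1,2,0](3) P2=[2,6,7,4,4,2](0)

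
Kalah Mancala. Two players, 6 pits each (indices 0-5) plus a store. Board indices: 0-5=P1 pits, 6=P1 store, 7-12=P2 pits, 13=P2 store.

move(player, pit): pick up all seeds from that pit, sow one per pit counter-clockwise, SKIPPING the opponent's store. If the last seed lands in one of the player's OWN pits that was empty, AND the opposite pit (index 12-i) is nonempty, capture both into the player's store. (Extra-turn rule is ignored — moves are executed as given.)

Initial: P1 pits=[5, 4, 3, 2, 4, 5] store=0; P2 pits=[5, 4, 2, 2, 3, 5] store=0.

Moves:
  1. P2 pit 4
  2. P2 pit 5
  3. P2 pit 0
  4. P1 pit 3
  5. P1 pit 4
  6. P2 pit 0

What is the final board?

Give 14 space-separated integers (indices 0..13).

Move 1: P2 pit4 -> P1=[6,4,3,2,4,5](0) P2=[5,4,2,2,0,6](1)
Move 2: P2 pit5 -> P1=[7,5,4,3,5,5](0) P2=[5,4,2,2,0,0](2)
Move 3: P2 pit0 -> P1=[0,5,4,3,5,5](0) P2=[0,5,3,3,1,0](10)
Move 4: P1 pit3 -> P1=[0,5,4,0,6,6](1) P2=[0,5,3,3,1,0](10)
Move 5: P1 pit4 -> P1=[0,5,4,0,0,7](2) P2=[1,6,4,4,1,0](10)
Move 6: P2 pit0 -> P1=[0,5,4,0,0,7](2) P2=[0,7,4,4,1,0](10)

Answer: 0 5 4 0 0 7 2 0 7 4 4 1 0 10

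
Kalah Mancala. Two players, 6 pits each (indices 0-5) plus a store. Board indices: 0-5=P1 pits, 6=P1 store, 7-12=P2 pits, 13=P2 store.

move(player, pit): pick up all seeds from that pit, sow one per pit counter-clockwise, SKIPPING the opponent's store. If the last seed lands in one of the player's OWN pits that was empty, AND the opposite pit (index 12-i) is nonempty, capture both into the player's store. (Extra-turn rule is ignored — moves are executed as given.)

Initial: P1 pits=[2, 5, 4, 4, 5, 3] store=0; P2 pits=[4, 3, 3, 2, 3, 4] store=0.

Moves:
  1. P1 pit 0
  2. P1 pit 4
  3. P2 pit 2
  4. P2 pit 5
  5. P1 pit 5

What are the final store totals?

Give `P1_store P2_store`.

Move 1: P1 pit0 -> P1=[0,6,5,4,5,3](0) P2=[4,3,3,2,3,4](0)
Move 2: P1 pit4 -> P1=[0,6,5,4,0,4](1) P2=[5,4,4,2,3,4](0)
Move 3: P2 pit2 -> P1=[0,6,5,4,0,4](1) P2=[5,4,0,3,4,5](1)
Move 4: P2 pit5 -> P1=[1,7,6,5,0,4](1) P2=[5,4,0,3,4,0](2)
Move 5: P1 pit5 -> P1=[1,7,6,5,0,0](2) P2=[6,5,1,3,4,0](2)

Answer: 2 2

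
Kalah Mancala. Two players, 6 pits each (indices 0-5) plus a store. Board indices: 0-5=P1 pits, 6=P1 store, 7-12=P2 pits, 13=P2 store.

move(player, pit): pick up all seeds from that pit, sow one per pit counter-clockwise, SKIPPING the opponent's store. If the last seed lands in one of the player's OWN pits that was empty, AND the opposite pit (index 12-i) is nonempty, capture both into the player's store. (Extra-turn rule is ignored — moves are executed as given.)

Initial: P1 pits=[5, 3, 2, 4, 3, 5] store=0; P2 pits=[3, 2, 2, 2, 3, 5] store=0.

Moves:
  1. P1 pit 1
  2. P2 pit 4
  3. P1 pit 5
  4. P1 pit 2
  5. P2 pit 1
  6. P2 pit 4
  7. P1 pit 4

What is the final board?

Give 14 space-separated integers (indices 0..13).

Move 1: P1 pit1 -> P1=[5,0,3,5,4,5](0) P2=[3,2,2,2,3,5](0)
Move 2: P2 pit4 -> P1=[6,0,3,5,4,5](0) P2=[3,2,2,2,0,6](1)
Move 3: P1 pit5 -> P1=[6,0,3,5,4,0](1) P2=[4,3,3,3,0,6](1)
Move 4: P1 pit2 -> P1=[6,0,0,6,5,0](6) P2=[0,3,3,3,0,6](1)
Move 5: P2 pit1 -> P1=[6,0,0,6,5,0](6) P2=[0,0,4,4,1,6](1)
Move 6: P2 pit4 -> P1=[6,0,0,6,5,0](6) P2=[0,0,4,4,0,7](1)
Move 7: P1 pit4 -> P1=[6,0,0,6,0,1](7) P2=[1,1,5,4,0,7](1)

Answer: 6 0 0 6 0 1 7 1 1 5 4 0 7 1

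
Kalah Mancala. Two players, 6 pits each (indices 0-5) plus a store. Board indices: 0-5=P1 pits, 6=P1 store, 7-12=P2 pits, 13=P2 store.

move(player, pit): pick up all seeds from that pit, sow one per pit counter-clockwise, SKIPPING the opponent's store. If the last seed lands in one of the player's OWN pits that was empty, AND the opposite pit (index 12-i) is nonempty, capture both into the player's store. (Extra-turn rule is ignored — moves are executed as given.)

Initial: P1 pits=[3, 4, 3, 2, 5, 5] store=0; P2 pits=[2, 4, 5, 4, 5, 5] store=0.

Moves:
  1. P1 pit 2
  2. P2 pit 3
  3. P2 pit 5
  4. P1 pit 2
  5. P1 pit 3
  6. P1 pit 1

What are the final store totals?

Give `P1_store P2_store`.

Move 1: P1 pit2 -> P1=[3,4,0,3,6,6](0) P2=[2,4,5,4,5,5](0)
Move 2: P2 pit3 -> P1=[4,4,0,3,6,6](0) P2=[2,4,5,0,6,6](1)
Move 3: P2 pit5 -> P1=[5,5,1,4,7,6](0) P2=[2,4,5,0,6,0](2)
Move 4: P1 pit2 -> P1=[5,5,0,5,7,6](0) P2=[2,4,5,0,6,0](2)
Move 5: P1 pit3 -> P1=[5,5,0,0,8,7](1) P2=[3,5,5,0,6,0](2)
Move 6: P1 pit1 -> P1=[5,0,1,1,9,8](2) P2=[3,5,5,0,6,0](2)

Answer: 2 2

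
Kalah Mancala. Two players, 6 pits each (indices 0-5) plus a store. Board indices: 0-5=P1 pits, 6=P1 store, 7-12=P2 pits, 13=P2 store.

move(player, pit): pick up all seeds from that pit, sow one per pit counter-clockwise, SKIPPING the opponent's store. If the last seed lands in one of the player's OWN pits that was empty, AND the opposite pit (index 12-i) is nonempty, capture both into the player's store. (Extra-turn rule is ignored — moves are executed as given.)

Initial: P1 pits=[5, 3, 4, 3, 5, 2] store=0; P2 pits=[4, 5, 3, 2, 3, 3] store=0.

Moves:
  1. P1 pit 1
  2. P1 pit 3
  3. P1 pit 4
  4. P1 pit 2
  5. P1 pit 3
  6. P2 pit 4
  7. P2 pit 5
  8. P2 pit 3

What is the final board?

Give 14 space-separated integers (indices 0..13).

Move 1: P1 pit1 -> P1=[5,0,5,4,6,2](0) P2=[4,5,3,2,3,3](0)
Move 2: P1 pit3 -> P1=[5,0,5,0,7,3](1) P2=[5,5,3,2,3,3](0)
Move 3: P1 pit4 -> P1=[5,0,5,0,0,4](2) P2=[6,6,4,3,4,3](0)
Move 4: P1 pit2 -> P1=[5,0,0,1,1,5](3) P2=[7,6,4,3,4,3](0)
Move 5: P1 pit3 -> P1=[5,0,0,0,2,5](3) P2=[7,6,4,3,4,3](0)
Move 6: P2 pit4 -> P1=[6,1,0,0,2,5](3) P2=[7,6,4,3,0,4](1)
Move 7: P2 pit5 -> P1=[7,2,1,0,2,5](3) P2=[7,6,4,3,0,0](2)
Move 8: P2 pit3 -> P1=[7,2,1,0,2,5](3) P2=[7,6,4,0,1,1](3)

Answer: 7 2 1 0 2 5 3 7 6 4 0 1 1 3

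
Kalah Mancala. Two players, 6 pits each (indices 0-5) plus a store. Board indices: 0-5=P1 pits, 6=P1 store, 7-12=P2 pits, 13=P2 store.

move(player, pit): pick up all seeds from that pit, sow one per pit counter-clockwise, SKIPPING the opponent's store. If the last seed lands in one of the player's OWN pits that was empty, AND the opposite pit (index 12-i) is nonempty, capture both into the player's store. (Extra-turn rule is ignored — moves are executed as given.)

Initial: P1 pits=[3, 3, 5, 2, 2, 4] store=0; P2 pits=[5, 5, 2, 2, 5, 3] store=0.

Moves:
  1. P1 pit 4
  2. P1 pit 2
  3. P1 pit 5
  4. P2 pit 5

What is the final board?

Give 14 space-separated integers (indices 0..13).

Move 1: P1 pit4 -> P1=[3,3,5,2,0,5](1) P2=[5,5,2,2,5,3](0)
Move 2: P1 pit2 -> P1=[3,3,0,3,1,6](2) P2=[6,5,2,2,5,3](0)
Move 3: P1 pit5 -> P1=[3,3,0,3,1,0](3) P2=[7,6,3,3,6,3](0)
Move 4: P2 pit5 -> P1=[4,4,0,3,1,0](3) P2=[7,6,3,3,6,0](1)

Answer: 4 4 0 3 1 0 3 7 6 3 3 6 0 1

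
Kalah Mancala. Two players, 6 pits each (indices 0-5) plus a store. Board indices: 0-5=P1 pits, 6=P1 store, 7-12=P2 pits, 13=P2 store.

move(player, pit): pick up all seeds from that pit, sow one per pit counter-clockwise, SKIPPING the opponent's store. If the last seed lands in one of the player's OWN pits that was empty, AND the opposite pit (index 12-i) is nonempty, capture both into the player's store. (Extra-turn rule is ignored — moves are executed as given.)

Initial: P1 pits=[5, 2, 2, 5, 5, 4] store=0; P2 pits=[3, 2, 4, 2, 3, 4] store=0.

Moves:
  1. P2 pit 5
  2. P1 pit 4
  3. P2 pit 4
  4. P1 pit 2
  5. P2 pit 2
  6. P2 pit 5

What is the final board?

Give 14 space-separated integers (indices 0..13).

Move 1: P2 pit5 -> P1=[6,3,3,5,5,4](0) P2=[3,2,4,2,3,0](1)
Move 2: P1 pit4 -> P1=[6,3,3,5,0,5](1) P2=[4,3,5,2,3,0](1)
Move 3: P2 pit4 -> P1=[7,3,3,5,0,5](1) P2=[4,3,5,2,0,1](2)
Move 4: P1 pit2 -> P1=[7,3,0,6,1,6](1) P2=[4,3,5,2,0,1](2)
Move 5: P2 pit2 -> P1=[8,3,0,6,1,6](1) P2=[4,3,0,3,1,2](3)
Move 6: P2 pit5 -> P1=[9,3,0,6,1,6](1) P2=[4,3,0,3,1,0](4)

Answer: 9 3 0 6 1 6 1 4 3 0 3 1 0 4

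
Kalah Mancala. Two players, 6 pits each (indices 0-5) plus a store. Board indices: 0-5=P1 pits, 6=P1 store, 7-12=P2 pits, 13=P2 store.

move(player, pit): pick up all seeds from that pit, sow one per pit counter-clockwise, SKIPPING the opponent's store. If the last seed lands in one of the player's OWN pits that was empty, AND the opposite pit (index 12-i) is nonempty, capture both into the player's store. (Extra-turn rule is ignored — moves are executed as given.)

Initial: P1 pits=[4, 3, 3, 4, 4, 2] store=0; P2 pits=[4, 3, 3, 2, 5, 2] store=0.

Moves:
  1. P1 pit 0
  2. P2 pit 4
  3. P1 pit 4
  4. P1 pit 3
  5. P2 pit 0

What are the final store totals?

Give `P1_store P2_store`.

Answer: 2 2

Derivation:
Move 1: P1 pit0 -> P1=[0,4,4,5,5,2](0) P2=[4,3,3,2,5,2](0)
Move 2: P2 pit4 -> P1=[1,5,5,5,5,2](0) P2=[4,3,3,2,0,3](1)
Move 3: P1 pit4 -> P1=[1,5,5,5,0,3](1) P2=[5,4,4,2,0,3](1)
Move 4: P1 pit3 -> P1=[1,5,5,0,1,4](2) P2=[6,5,4,2,0,3](1)
Move 5: P2 pit0 -> P1=[1,5,5,0,1,4](2) P2=[0,6,5,3,1,4](2)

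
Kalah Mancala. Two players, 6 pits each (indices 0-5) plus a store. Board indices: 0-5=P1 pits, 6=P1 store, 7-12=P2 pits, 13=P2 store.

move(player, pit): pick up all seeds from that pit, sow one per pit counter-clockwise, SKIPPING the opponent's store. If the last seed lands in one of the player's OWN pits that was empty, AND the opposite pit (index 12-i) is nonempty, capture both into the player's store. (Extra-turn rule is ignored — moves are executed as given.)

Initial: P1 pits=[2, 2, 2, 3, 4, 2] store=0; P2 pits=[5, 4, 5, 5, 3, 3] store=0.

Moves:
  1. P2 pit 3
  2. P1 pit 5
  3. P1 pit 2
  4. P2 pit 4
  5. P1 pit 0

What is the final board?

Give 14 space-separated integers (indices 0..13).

Move 1: P2 pit3 -> P1=[3,3,2,3,4,2](0) P2=[5,4,5,0,4,4](1)
Move 2: P1 pit5 -> P1=[3,3,2,3,4,0](1) P2=[6,4,5,0,4,4](1)
Move 3: P1 pit2 -> P1=[3,3,0,4,5,0](1) P2=[6,4,5,0,4,4](1)
Move 4: P2 pit4 -> P1=[4,4,0,4,5,0](1) P2=[6,4,5,0,0,5](2)
Move 5: P1 pit0 -> P1=[0,5,1,5,6,0](1) P2=[6,4,5,0,0,5](2)

Answer: 0 5 1 5 6 0 1 6 4 5 0 0 5 2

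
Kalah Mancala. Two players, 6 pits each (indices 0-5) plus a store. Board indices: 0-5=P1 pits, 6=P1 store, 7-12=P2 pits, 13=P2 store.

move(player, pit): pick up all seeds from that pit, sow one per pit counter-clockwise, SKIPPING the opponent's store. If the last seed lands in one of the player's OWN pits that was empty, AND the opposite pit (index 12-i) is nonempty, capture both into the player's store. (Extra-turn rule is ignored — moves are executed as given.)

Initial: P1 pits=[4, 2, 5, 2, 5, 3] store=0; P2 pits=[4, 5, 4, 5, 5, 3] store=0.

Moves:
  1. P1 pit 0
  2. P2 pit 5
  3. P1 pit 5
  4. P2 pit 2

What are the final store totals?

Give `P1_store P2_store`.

Move 1: P1 pit0 -> P1=[0,3,6,3,6,3](0) P2=[4,5,4,5,5,3](0)
Move 2: P2 pit5 -> P1=[1,4,6,3,6,3](0) P2=[4,5,4,5,5,0](1)
Move 3: P1 pit5 -> P1=[1,4,6,3,6,0](1) P2=[5,6,4,5,5,0](1)
Move 4: P2 pit2 -> P1=[1,4,6,3,6,0](1) P2=[5,6,0,6,6,1](2)

Answer: 1 2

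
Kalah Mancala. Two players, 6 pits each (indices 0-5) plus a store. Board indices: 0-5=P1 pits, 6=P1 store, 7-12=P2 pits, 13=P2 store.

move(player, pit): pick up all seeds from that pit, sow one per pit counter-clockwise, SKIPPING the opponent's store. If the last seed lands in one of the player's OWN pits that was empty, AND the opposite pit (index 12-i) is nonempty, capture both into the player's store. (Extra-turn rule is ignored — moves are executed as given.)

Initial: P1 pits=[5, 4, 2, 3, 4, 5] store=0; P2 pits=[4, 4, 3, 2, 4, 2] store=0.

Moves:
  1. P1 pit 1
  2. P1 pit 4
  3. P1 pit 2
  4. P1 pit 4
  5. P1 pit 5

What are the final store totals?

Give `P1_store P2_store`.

Answer: 8 0

Derivation:
Move 1: P1 pit1 -> P1=[5,0,3,4,5,6](0) P2=[4,4,3,2,4,2](0)
Move 2: P1 pit4 -> P1=[5,0,3,4,0,7](1) P2=[5,5,4,2,4,2](0)
Move 3: P1 pit2 -> P1=[5,0,0,5,1,8](1) P2=[5,5,4,2,4,2](0)
Move 4: P1 pit4 -> P1=[5,0,0,5,0,9](1) P2=[5,5,4,2,4,2](0)
Move 5: P1 pit5 -> P1=[6,0,0,5,0,0](8) P2=[6,6,5,3,0,3](0)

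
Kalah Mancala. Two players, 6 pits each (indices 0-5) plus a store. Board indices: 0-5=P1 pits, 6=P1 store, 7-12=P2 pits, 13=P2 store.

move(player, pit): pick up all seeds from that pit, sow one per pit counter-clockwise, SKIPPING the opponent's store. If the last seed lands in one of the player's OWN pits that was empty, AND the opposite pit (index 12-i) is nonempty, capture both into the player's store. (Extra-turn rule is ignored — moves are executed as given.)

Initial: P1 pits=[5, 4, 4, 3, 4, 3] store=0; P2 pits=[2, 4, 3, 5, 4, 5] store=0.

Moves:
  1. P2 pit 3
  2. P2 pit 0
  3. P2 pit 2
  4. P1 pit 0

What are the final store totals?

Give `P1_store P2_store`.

Move 1: P2 pit3 -> P1=[6,5,4,3,4,3](0) P2=[2,4,3,0,5,6](1)
Move 2: P2 pit0 -> P1=[6,5,4,3,4,3](0) P2=[0,5,4,0,5,6](1)
Move 3: P2 pit2 -> P1=[6,5,4,3,4,3](0) P2=[0,5,0,1,6,7](2)
Move 4: P1 pit0 -> P1=[0,6,5,4,5,4](1) P2=[0,5,0,1,6,7](2)

Answer: 1 2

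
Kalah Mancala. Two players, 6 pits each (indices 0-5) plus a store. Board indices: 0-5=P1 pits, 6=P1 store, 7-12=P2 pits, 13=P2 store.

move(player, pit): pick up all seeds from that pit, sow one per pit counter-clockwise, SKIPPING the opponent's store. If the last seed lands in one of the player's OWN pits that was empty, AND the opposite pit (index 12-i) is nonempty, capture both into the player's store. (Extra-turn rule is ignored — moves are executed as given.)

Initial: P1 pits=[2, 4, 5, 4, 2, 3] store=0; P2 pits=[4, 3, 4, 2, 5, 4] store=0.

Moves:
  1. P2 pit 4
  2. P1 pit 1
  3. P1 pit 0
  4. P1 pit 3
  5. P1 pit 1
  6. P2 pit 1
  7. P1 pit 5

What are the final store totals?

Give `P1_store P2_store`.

Move 1: P2 pit4 -> P1=[3,5,6,4,2,3](0) P2=[4,3,4,2,0,5](1)
Move 2: P1 pit1 -> P1=[3,0,7,5,3,4](1) P2=[4,3,4,2,0,5](1)
Move 3: P1 pit0 -> P1=[0,1,8,6,3,4](1) P2=[4,3,4,2,0,5](1)
Move 4: P1 pit3 -> P1=[0,1,8,0,4,5](2) P2=[5,4,5,2,0,5](1)
Move 5: P1 pit1 -> P1=[0,0,9,0,4,5](2) P2=[5,4,5,2,0,5](1)
Move 6: P2 pit1 -> P1=[0,0,9,0,4,5](2) P2=[5,0,6,3,1,6](1)
Move 7: P1 pit5 -> P1=[0,0,9,0,4,0](3) P2=[6,1,7,4,1,6](1)

Answer: 3 1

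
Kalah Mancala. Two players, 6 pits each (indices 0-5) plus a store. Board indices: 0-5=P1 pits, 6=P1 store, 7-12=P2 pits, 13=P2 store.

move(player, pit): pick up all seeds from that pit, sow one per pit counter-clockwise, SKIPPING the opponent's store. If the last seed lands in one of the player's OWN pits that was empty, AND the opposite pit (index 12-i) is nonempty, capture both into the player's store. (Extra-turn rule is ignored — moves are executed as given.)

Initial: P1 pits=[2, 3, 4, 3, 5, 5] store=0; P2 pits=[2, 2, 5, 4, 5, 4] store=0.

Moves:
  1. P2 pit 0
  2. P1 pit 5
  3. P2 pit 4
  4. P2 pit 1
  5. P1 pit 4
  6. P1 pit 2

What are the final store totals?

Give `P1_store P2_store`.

Answer: 3 1

Derivation:
Move 1: P2 pit0 -> P1=[2,3,4,3,5,5](0) P2=[0,3,6,4,5,4](0)
Move 2: P1 pit5 -> P1=[2,3,4,3,5,0](1) P2=[1,4,7,5,5,4](0)
Move 3: P2 pit4 -> P1=[3,4,5,3,5,0](1) P2=[1,4,7,5,0,5](1)
Move 4: P2 pit1 -> P1=[3,4,5,3,5,0](1) P2=[1,0,8,6,1,6](1)
Move 5: P1 pit4 -> P1=[3,4,5,3,0,1](2) P2=[2,1,9,6,1,6](1)
Move 6: P1 pit2 -> P1=[3,4,0,4,1,2](3) P2=[3,1,9,6,1,6](1)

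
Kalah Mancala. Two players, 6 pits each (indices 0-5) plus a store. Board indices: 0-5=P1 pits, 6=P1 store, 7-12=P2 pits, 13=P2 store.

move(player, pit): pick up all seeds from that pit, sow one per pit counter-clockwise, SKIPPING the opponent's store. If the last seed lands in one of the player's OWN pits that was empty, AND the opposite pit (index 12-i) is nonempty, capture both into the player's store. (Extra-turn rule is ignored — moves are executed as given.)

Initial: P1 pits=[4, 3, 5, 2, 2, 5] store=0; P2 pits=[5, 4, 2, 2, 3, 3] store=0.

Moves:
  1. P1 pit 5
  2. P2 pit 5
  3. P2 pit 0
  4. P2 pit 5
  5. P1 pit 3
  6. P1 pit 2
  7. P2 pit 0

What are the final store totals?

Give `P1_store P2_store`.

Answer: 2 3

Derivation:
Move 1: P1 pit5 -> P1=[4,3,5,2,2,0](1) P2=[6,5,3,3,3,3](0)
Move 2: P2 pit5 -> P1=[5,4,5,2,2,0](1) P2=[6,5,3,3,3,0](1)
Move 3: P2 pit0 -> P1=[5,4,5,2,2,0](1) P2=[0,6,4,4,4,1](2)
Move 4: P2 pit5 -> P1=[5,4,5,2,2,0](1) P2=[0,6,4,4,4,0](3)
Move 5: P1 pit3 -> P1=[5,4,5,0,3,1](1) P2=[0,6,4,4,4,0](3)
Move 6: P1 pit2 -> P1=[5,4,0,1,4,2](2) P2=[1,6,4,4,4,0](3)
Move 7: P2 pit0 -> P1=[5,4,0,1,4,2](2) P2=[0,7,4,4,4,0](3)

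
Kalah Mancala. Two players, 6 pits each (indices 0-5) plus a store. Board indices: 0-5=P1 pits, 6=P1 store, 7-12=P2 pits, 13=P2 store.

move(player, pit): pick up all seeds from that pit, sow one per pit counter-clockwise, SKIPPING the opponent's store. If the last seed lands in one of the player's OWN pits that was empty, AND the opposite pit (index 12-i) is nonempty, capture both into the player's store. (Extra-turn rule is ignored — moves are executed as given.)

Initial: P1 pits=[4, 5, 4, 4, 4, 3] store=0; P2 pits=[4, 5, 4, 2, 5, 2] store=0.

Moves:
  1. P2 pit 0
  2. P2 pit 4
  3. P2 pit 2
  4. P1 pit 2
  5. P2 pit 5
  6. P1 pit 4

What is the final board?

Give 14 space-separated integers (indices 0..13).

Move 1: P2 pit0 -> P1=[4,5,4,4,4,3](0) P2=[0,6,5,3,6,2](0)
Move 2: P2 pit4 -> P1=[5,6,5,5,4,3](0) P2=[0,6,5,3,0,3](1)
Move 3: P2 pit2 -> P1=[6,6,5,5,4,3](0) P2=[0,6,0,4,1,4](2)
Move 4: P1 pit2 -> P1=[6,6,0,6,5,4](1) P2=[1,6,0,4,1,4](2)
Move 5: P2 pit5 -> P1=[7,7,1,6,5,4](1) P2=[1,6,0,4,1,0](3)
Move 6: P1 pit4 -> P1=[7,7,1,6,0,5](2) P2=[2,7,1,4,1,0](3)

Answer: 7 7 1 6 0 5 2 2 7 1 4 1 0 3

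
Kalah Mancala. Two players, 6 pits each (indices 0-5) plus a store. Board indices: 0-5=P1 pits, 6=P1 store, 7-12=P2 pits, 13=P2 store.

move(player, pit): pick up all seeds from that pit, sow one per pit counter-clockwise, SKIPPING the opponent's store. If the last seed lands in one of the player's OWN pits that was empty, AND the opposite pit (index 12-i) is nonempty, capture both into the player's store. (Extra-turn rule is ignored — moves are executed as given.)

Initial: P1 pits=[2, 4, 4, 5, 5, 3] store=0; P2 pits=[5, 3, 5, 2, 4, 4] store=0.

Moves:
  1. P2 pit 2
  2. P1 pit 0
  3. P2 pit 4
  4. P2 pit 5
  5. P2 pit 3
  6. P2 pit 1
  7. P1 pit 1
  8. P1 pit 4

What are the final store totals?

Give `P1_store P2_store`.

Answer: 2 4

Derivation:
Move 1: P2 pit2 -> P1=[3,4,4,5,5,3](0) P2=[5,3,0,3,5,5](1)
Move 2: P1 pit0 -> P1=[0,5,5,6,5,3](0) P2=[5,3,0,3,5,5](1)
Move 3: P2 pit4 -> P1=[1,6,6,6,5,3](0) P2=[5,3,0,3,0,6](2)
Move 4: P2 pit5 -> P1=[2,7,7,7,6,3](0) P2=[5,3,0,3,0,0](3)
Move 5: P2 pit3 -> P1=[2,7,7,7,6,3](0) P2=[5,3,0,0,1,1](4)
Move 6: P2 pit1 -> P1=[2,7,7,7,6,3](0) P2=[5,0,1,1,2,1](4)
Move 7: P1 pit1 -> P1=[2,0,8,8,7,4](1) P2=[6,1,1,1,2,1](4)
Move 8: P1 pit4 -> P1=[2,0,8,8,0,5](2) P2=[7,2,2,2,3,1](4)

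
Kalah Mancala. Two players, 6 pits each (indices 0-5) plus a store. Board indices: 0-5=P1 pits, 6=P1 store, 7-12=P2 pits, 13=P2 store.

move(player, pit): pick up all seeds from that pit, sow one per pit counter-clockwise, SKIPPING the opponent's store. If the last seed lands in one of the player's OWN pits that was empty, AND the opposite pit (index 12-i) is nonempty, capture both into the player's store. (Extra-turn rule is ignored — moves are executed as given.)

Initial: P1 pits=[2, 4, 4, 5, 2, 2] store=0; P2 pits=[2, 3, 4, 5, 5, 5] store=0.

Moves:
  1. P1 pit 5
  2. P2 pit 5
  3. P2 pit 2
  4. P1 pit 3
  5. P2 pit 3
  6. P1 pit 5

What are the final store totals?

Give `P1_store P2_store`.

Answer: 3 3

Derivation:
Move 1: P1 pit5 -> P1=[2,4,4,5,2,0](1) P2=[3,3,4,5,5,5](0)
Move 2: P2 pit5 -> P1=[3,5,5,6,2,0](1) P2=[3,3,4,5,5,0](1)
Move 3: P2 pit2 -> P1=[3,5,5,6,2,0](1) P2=[3,3,0,6,6,1](2)
Move 4: P1 pit3 -> P1=[3,5,5,0,3,1](2) P2=[4,4,1,6,6,1](2)
Move 5: P2 pit3 -> P1=[4,6,6,0,3,1](2) P2=[4,4,1,0,7,2](3)
Move 6: P1 pit5 -> P1=[4,6,6,0,3,0](3) P2=[4,4,1,0,7,2](3)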